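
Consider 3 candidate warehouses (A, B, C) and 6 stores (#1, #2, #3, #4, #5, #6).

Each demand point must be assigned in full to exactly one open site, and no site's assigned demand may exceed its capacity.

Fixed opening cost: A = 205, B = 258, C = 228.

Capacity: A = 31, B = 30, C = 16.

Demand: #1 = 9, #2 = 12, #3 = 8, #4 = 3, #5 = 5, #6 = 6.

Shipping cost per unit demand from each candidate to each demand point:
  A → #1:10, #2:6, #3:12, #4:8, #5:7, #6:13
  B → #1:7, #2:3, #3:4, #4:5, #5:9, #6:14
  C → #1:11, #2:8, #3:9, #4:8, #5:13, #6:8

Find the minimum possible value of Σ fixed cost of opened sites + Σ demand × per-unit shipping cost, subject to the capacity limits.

Open {A, B}; cheapest assignment that respects the capacities:
  A (cap 31, load 14): #4, #5, #6 — cost 3×8 + 5×7 + 6×13 = 137
  B (cap 30, load 29): #1, #2, #3 — cost 9×7 + 12×3 + 8×4 = 131
  Shipping 268, fixed 463 → total 731.
  Any other capacity-feasible assignment to {A, B} ships for at least 268.
Compare {B, C}: its best feasible assignment gives total 754.
Compare {A, C}: its best feasible assignment gives total 774.
Every other set of open sites that can feasibly serve all demand totals ≥ 754 even under its best assignment. Minimum: 731.

731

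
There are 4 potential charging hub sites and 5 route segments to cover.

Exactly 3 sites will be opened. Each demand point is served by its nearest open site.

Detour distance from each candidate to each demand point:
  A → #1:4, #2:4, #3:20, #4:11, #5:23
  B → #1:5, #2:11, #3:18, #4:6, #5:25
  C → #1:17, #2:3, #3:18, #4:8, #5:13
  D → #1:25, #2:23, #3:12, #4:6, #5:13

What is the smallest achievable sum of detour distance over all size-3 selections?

38

Open {A, C, D}.
  #1→A 4, #2→C 3, #3→D 12, #4→D 6, #5→C 13  ⇒ total 38.
Compare {A, B, D}: total 39.
Compare {B, C, D}: total 39.
No size-3 selection does better; minimum is 38.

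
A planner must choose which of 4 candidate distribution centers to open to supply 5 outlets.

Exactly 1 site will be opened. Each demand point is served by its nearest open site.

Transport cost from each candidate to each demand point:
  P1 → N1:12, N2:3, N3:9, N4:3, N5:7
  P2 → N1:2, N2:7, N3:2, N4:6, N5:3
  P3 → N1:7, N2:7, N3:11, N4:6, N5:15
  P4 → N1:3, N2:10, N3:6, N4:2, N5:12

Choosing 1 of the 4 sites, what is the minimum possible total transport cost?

20

Open {P2}.
  N1→P2 2, N2→P2 7, N3→P2 2, N4→P2 6, N5→P2 3  ⇒ total 20.
Compare {P4}: total 33.
Compare {P1}: total 34.
No size-1 selection does better; minimum is 20.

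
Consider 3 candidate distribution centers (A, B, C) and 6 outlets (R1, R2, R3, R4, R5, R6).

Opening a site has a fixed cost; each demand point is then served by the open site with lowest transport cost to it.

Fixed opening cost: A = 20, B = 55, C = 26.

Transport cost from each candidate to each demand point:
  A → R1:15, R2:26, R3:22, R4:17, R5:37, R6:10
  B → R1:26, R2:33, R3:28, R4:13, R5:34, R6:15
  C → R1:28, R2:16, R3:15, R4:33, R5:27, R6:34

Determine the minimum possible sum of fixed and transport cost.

146

Open {A, C}: assign each demand point to its cheapest open site.
  R1→A 15, R2→C 16, R3→C 15, R4→A 17, R5→C 27, R6→A 10
  transport cost 100, fixed 46 → total 146.
Compare {A}: transport cost 127 + fixed 20 = 147.
Compare {C}: transport cost 153 + fixed 26 = 179.
Compare {B, C}: transport cost 112 + fixed 81 = 193.
All other subsets cost ≥ 147. Minimum total cost: 146.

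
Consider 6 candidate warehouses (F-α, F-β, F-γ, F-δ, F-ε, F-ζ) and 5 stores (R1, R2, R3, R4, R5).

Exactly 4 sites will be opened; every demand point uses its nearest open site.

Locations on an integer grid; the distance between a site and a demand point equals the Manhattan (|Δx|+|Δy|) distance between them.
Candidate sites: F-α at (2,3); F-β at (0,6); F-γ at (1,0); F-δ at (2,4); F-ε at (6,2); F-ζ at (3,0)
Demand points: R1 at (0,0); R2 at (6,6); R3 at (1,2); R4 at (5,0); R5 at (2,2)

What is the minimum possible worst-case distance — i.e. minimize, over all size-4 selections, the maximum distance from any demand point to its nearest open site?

Open {F-α, F-β, F-γ, F-ε}.
  Farthest demand point is R2 at distance 4 (to F-ε); all others are ≤ 4.
With {F-α, F-β, F-ε, F-ζ} the worst case is 4.
With {F-α, F-γ, F-δ, F-ε} the worst case is 4.
No size-4 selection achieves below 4.

4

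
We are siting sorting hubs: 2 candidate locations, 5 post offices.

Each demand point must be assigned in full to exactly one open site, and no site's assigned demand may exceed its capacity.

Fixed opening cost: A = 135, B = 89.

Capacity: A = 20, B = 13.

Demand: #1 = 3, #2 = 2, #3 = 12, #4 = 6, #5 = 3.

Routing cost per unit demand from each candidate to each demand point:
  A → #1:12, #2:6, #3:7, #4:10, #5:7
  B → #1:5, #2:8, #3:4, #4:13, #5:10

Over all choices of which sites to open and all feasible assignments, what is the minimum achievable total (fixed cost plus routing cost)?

Open {A, B}; cheapest assignment that respects the capacities:
  A (cap 20, load 14): #1, #2, #4, #5 — cost 3×12 + 2×6 + 6×10 + 3×7 = 129
  B (cap 13, load 12): #3 — cost 12×4 = 48
  Shipping 177, fixed 224 → total 401.
  Any other capacity-feasible assignment to {A, B} ships for at least 177.
Total demand is 26 and no other set of sites has combined capacity ≥ 26, so {A, B} is the only feasible choice of open sites. Minimum: 401.

401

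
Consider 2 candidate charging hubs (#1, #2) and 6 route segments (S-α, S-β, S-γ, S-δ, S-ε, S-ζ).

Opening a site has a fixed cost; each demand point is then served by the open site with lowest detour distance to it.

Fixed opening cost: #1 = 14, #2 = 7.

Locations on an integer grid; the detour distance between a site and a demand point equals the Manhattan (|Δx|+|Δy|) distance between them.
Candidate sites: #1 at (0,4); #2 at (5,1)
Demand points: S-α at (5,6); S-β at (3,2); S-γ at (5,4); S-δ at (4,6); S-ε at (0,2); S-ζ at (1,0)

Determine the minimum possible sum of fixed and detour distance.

Open {#2}: assign each demand point to its cheapest open site.
  S-α→#2 5, S-β→#2 3, S-γ→#2 3, S-δ→#2 6, S-ε→#2 6, S-ζ→#2 5
  detour distance 28, fixed 7 → total 35.
Compare {#1}: detour distance 30 + fixed 14 = 44.
Compare {#1, #2}: detour distance 24 + fixed 21 = 45.

35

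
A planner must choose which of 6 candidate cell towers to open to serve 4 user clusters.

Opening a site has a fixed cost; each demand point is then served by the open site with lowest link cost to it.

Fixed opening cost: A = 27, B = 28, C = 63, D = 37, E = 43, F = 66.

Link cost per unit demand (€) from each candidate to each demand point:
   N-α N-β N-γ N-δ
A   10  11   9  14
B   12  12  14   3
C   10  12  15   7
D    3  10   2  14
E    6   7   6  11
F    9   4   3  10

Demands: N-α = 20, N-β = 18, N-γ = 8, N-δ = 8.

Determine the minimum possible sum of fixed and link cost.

Open {B, D, F}: assign each demand point to its cheapest open site.
  N-α→D 20×3=60, N-β→F 18×4=72, N-γ→D 8×2=16, N-δ→B 8×3=24
  link cost 172, fixed 131 → total 303.
Compare {A, B, D, F}: link cost 172 + fixed 158 = 330.
Compare {D, F}: link cost 228 + fixed 103 = 331.
Compare {B, D, E}: link cost 226 + fixed 108 = 334.
All other subsets cost ≥ 330. Minimum total cost: 303.

303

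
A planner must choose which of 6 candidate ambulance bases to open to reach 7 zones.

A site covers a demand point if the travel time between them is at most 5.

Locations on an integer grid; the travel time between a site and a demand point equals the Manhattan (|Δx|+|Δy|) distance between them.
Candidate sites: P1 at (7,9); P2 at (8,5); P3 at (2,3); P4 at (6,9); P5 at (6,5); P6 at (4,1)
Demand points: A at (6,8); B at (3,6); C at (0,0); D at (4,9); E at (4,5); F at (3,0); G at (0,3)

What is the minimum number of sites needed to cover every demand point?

2

Coverage sets (demand points within 5 of each site):
  P1: {A, D}
  P2: {A, E}
  P3: {B, C, E, F, G}
  P4: {A, D}
  P5: {A, B, E}
  P6: {C, E, F}
No single site covers all 7 demand points.
But {P1, P3} covers everything, so the minimum is 2.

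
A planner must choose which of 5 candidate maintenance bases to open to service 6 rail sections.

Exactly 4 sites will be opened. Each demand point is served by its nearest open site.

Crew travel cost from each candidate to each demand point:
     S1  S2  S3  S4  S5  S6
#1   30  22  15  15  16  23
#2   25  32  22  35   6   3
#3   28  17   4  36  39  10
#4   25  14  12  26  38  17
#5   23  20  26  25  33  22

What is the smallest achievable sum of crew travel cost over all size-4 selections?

Open {#1, #2, #3, #4}.
  S1→#2 25, S2→#4 14, S3→#3 4, S4→#1 15, S5→#2 6, S6→#2 3  ⇒ total 67.
Compare {#1, #2, #3, #5}: total 68.
Compare {#1, #2, #4, #5}: total 73.
No size-4 selection does better; minimum is 67.

67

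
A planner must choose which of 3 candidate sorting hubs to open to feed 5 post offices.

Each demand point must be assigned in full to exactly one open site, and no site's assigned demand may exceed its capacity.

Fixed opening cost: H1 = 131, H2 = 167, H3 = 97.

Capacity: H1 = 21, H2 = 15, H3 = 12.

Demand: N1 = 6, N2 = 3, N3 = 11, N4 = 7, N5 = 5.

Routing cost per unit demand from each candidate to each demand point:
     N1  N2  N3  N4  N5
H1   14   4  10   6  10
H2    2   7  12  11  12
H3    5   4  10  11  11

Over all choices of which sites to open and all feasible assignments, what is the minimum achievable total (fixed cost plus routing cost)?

Open {H1, H3}; cheapest assignment that respects the capacities:
  H1 (cap 21, load 21): N2, N3, N4 — cost 3×4 + 11×10 + 7×6 = 164
  H3 (cap 12, load 11): N1, N5 — cost 6×5 + 5×11 = 85
  Shipping 249, fixed 228 → total 477.
  Any other capacity-feasible assignment to {H1, H3} ships for at least 249.
Compare {H1, H2}: its best feasible assignment gives total 534.
Compare {H1, H2, H3}: its best feasible assignment gives total 621.
Every other set of open sites that can feasibly serve all demand totals ≥ 534 even under its best assignment. Minimum: 477.

477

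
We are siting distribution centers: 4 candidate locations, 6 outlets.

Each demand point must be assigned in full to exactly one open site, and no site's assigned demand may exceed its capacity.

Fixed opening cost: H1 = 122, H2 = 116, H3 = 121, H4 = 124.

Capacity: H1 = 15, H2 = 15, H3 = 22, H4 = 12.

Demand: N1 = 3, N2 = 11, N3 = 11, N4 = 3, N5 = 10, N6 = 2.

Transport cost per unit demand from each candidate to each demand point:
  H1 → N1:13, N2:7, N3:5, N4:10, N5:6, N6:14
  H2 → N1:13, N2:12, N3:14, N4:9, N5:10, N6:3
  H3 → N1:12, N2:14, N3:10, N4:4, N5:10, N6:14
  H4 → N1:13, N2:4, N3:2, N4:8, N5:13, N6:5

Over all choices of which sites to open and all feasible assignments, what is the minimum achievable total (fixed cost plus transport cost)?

Open {H1, H2, H4}; cheapest assignment that respects the capacities:
  H1 (cap 15, load 14): N1, N3 — cost 3×13 + 11×5 = 94
  H2 (cap 15, load 15): N4, N5, N6 — cost 3×9 + 10×10 + 2×3 = 133
  H4 (cap 12, load 11): N2 — cost 11×4 = 44
  Shipping 271, fixed 362 → total 633.
  Any other capacity-feasible assignment to {H1, H2, H4} ships for at least 271.
Compare {H1, H3, H4}: its best feasible assignment gives total 642.
Compare {H2, H3, H4}: its best feasible assignment gives total 669.
Every other set of open sites that can feasibly serve all demand totals ≥ 642 even under its best assignment. Minimum: 633.

633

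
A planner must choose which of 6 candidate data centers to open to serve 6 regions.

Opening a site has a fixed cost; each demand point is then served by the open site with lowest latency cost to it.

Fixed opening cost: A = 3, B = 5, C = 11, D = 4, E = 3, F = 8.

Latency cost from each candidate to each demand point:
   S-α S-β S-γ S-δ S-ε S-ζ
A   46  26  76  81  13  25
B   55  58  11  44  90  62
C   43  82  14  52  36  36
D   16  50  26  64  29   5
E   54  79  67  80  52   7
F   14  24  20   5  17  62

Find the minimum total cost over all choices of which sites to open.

92

Open {A, B, D, F}: assign each demand point to its cheapest open site.
  S-α→F 14, S-β→F 24, S-γ→B 11, S-δ→F 5, S-ε→A 13, S-ζ→D 5
  latency cost 72, fixed 20 → total 92.
Compare {B, D, F}: latency cost 76 + fixed 17 = 93.
Compare {A, B, E, F}: latency cost 74 + fixed 19 = 93.
Compare {B, E, F}: latency cost 78 + fixed 16 = 94.
All other subsets cost ≥ 93. Minimum total cost: 92.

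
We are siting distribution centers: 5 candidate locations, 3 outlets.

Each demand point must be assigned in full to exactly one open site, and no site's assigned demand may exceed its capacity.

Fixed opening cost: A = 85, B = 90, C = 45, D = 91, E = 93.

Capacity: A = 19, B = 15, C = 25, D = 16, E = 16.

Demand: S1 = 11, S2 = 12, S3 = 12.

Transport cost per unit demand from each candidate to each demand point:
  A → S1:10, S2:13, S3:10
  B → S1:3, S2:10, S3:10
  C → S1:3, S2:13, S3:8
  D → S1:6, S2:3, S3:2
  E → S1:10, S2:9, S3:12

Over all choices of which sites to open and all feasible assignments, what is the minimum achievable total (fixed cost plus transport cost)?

301

Open {C, D}; cheapest assignment that respects the capacities:
  C (cap 25, load 23): S1, S3 — cost 11×3 + 12×8 = 129
  D (cap 16, load 12): S2 — cost 12×3 = 36
  Shipping 165, fixed 136 → total 301.
  Any other capacity-feasible assignment to {C, D} ships for at least 165.
Compare {C, E}: its best feasible assignment gives total 375.
Compare {B, C}: its best feasible assignment gives total 384.
Every other set of open sites that can feasibly serve all demand totals ≥ 375 even under its best assignment. Minimum: 301.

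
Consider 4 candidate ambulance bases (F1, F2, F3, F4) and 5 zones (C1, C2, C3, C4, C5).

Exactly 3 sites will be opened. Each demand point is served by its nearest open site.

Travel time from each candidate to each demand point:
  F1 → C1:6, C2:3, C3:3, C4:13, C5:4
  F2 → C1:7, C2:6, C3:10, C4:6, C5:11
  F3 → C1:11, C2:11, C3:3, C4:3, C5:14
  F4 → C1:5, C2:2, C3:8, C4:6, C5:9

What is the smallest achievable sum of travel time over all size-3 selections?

Open {F1, F3, F4}.
  C1→F4 5, C2→F4 2, C3→F1 3, C4→F3 3, C5→F1 4  ⇒ total 17.
Compare {F1, F2, F3}: total 19.
Compare {F1, F2, F4}: total 20.
No size-3 selection does better; minimum is 17.

17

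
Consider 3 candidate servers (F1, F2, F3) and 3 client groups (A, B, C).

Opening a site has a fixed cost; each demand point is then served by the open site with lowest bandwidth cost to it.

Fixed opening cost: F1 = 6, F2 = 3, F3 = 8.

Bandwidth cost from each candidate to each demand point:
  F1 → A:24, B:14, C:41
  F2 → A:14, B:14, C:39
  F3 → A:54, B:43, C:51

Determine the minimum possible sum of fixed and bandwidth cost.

Open {F2}: assign each demand point to its cheapest open site.
  A→F2 14, B→F2 14, C→F2 39
  bandwidth cost 67, fixed 3 → total 70.
Compare {F1, F2}: bandwidth cost 67 + fixed 9 = 76.
Compare {F2, F3}: bandwidth cost 67 + fixed 11 = 78.
Compare {F1, F2, F3}: bandwidth cost 67 + fixed 17 = 84.
All other subsets cost ≥ 76. Minimum total cost: 70.

70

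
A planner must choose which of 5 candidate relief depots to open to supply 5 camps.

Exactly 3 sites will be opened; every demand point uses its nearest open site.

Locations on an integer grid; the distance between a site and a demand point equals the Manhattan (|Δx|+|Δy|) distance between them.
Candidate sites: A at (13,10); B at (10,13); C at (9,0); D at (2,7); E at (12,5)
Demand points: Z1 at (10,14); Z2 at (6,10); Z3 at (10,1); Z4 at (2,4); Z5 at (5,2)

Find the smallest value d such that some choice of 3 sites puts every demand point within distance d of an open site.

Open {A, C, D}.
  Farthest demand point is Z1 at distance 7 (to A); all others are ≤ 7.
With {B, C, D} the worst case is 7.
With {A, D, E} the worst case is 8.
No size-3 selection achieves below 7.

7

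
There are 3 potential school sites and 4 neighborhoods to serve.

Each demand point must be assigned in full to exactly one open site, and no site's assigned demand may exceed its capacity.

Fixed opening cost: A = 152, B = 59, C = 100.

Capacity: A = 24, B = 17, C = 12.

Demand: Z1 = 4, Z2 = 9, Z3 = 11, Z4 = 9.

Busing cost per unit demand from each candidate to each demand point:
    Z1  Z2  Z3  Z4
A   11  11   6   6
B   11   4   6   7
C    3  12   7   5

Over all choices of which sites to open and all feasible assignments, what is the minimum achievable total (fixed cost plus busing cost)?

Open {A, B}; cheapest assignment that respects the capacities:
  A (cap 24, load 24): Z1, Z3, Z4 — cost 4×11 + 11×6 + 9×6 = 164
  B (cap 17, load 9): Z2 — cost 9×4 = 36
  Shipping 200, fixed 211 → total 411.
  Any other capacity-feasible assignment to {A, B} ships for at least 200.
Compare {A, B, C}: its best feasible assignment gives total 479.
Compare {A, C}: its best feasible assignment gives total 506.
Every other set of open sites that can feasibly serve all demand totals ≥ 479 even under its best assignment. Minimum: 411.

411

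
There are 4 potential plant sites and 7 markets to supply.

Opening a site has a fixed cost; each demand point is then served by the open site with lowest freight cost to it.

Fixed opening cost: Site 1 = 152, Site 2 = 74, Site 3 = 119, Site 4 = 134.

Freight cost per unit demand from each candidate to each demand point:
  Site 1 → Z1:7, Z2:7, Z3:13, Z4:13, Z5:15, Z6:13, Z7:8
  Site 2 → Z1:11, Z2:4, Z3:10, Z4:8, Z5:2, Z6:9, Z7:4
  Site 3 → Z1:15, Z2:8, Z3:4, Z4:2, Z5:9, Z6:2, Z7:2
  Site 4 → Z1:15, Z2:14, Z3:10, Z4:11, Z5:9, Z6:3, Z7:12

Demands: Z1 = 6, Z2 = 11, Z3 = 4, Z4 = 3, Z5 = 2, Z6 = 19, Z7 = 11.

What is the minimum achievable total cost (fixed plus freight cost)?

389

Open {Site 2, Site 3}: assign each demand point to its cheapest open site.
  Z1→Site 2 6×11=66, Z2→Site 2 11×4=44, Z3→Site 3 4×4=16, Z4→Site 3 3×2=6, Z5→Site 2 2×2=4, Z6→Site 3 19×2=38, Z7→Site 3 11×2=22
  freight cost 196, fixed 193 → total 389.
Compare {Site 3}: freight cost 278 + fixed 119 = 397.
Compare {Site 2}: freight cost 393 + fixed 74 = 467.
Compare {Site 2, Site 4}: freight cost 279 + fixed 208 = 487.
All other subsets cost ≥ 397. Minimum total cost: 389.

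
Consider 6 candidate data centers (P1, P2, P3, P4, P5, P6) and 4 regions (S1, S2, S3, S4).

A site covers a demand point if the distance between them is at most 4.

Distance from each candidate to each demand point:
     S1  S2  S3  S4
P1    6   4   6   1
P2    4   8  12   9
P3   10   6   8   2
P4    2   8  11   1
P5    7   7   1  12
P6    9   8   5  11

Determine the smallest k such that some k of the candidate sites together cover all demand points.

Coverage sets (demand points within 4 of each site):
  P1: {S2, S4}
  P2: {S1}
  P3: {S4}
  P4: {S1, S4}
  P5: {S3}
  P6: {}
No 2 sites suffice: every size-2 union leaves at least one demand point uncovered.
But {P1, P2, P5} covers everything, so the minimum is 3.

3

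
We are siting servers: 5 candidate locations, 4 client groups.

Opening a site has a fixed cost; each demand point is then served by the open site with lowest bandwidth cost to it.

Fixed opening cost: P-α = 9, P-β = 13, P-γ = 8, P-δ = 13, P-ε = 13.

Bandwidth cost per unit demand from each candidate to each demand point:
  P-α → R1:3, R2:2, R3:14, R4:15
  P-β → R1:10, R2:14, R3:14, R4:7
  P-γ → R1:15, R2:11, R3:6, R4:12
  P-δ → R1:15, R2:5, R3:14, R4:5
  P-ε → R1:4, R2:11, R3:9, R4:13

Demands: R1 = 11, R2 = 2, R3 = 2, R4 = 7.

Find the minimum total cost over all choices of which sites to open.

Open {P-α, P-γ, P-δ}: assign each demand point to its cheapest open site.
  R1→P-α 11×3=33, R2→P-α 2×2=4, R3→P-γ 2×6=12, R4→P-δ 7×5=35
  bandwidth cost 84, fixed 30 → total 114.
Compare {P-α, P-δ}: bandwidth cost 100 + fixed 22 = 122.
Compare {P-α, P-δ, P-ε}: bandwidth cost 90 + fixed 35 = 125.
Compare {P-α, P-β, P-γ, P-δ}: bandwidth cost 84 + fixed 43 = 127.
All other subsets cost ≥ 122. Minimum total cost: 114.

114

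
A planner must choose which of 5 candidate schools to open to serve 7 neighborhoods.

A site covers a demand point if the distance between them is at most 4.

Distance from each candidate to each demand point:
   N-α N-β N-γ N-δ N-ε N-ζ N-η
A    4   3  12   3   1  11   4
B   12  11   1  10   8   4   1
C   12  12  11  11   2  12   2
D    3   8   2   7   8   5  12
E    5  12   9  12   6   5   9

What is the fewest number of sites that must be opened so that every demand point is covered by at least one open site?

2

Coverage sets (demand points within 4 of each site):
  A: {N-α, N-β, N-δ, N-ε, N-η}
  B: {N-γ, N-ζ, N-η}
  C: {N-ε, N-η}
  D: {N-α, N-γ}
  E: {}
No single site covers all 7 demand points.
But {A, B} covers everything, so the minimum is 2.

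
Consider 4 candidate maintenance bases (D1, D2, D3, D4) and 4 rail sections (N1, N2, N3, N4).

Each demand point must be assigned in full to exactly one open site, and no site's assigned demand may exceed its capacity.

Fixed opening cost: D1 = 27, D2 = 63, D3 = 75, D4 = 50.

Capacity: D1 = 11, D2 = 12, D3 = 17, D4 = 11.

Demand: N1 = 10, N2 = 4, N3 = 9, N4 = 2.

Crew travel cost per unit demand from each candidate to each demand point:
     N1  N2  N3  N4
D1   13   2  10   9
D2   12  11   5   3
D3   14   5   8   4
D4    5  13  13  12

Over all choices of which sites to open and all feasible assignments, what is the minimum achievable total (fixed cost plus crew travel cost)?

249

Open {D1, D2, D4}; cheapest assignment that respects the capacities:
  D1 (cap 11, load 4): N2 — cost 4×2 = 8
  D2 (cap 12, load 11): N3, N4 — cost 9×5 + 2×3 = 51
  D4 (cap 11, load 10): N1 — cost 10×5 = 50
  Shipping 109, fixed 140 → total 249.
  Any other capacity-feasible assignment to {D1, D2, D4} ships for at least 109.
Compare {D3, D4}: its best feasible assignment gives total 275.
Compare {D1, D3, D4}: its best feasible assignment gives total 290.
Every other set of open sites that can feasibly serve all demand totals ≥ 275 even under its best assignment. Minimum: 249.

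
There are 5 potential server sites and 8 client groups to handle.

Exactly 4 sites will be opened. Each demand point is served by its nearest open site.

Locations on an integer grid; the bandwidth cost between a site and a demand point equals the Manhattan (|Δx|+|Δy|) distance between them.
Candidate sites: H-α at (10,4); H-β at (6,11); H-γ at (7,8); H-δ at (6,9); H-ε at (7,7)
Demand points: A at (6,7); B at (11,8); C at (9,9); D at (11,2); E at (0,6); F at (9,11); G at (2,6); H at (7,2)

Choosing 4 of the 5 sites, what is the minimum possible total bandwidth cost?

33

Open {H-α, H-β, H-γ, H-ε}.
  A→H-ε 1, B→H-γ 4, C→H-γ 3, D→H-α 3, E→H-ε 8, F→H-β 3, G→H-ε 6, H→H-α 5  ⇒ total 33.
Compare {H-α, H-β, H-δ, H-ε}: total 34.
Compare {H-α, H-γ, H-δ, H-ε}: total 35.
No size-4 selection does better; minimum is 33.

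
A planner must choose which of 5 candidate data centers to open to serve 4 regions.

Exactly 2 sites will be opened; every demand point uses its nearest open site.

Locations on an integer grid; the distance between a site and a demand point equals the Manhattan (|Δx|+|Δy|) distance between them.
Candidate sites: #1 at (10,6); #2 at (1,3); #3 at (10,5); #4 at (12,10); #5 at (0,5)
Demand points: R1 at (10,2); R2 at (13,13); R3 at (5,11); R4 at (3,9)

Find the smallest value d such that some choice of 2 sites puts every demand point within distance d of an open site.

10

Open {#1, #2}.
  Farthest demand point is R2 at distance 10 (to #1); all others are ≤ 10.
With {#1, #3} the worst case is 10.
With {#1, #4} the worst case is 10.
No size-2 selection achieves below 10.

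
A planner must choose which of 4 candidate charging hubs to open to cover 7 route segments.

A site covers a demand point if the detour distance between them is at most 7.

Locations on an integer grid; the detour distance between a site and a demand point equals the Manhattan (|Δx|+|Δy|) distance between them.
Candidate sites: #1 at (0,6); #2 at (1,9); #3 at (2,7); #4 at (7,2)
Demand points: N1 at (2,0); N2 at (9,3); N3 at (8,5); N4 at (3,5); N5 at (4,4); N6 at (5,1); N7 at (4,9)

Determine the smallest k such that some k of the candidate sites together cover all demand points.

Coverage sets (demand points within 7 of each site):
  #1: {N4, N5, N7}
  #2: {N4, N7}
  #3: {N1, N4, N5, N7}
  #4: {N1, N2, N3, N4, N5, N6}
No single site covers all 7 demand points.
But {#1, #4} covers everything, so the minimum is 2.

2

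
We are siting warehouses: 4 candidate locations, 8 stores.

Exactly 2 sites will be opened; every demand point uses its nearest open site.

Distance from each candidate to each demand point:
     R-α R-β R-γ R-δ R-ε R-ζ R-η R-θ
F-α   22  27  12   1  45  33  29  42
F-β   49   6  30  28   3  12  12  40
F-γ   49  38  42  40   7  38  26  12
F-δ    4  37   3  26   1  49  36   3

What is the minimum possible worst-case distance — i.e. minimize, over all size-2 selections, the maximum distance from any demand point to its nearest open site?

Open {F-β, F-δ}.
  Farthest demand point is R-δ at distance 26 (to F-δ); all others are ≤ 26.
With {F-α, F-γ} the worst case is 33.
With {F-α, F-δ} the worst case is 33.
No size-2 selection achieves below 26.

26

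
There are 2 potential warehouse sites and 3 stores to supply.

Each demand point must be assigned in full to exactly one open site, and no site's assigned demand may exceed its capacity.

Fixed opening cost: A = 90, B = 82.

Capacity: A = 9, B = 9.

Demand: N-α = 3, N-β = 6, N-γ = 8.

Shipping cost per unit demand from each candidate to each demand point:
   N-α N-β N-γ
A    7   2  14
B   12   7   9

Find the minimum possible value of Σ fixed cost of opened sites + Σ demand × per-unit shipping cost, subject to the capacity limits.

277

Open {A, B}; cheapest assignment that respects the capacities:
  A (cap 9, load 9): N-α, N-β — cost 3×7 + 6×2 = 33
  B (cap 9, load 8): N-γ — cost 8×9 = 72
  Shipping 105, fixed 172 → total 277.
  Any other capacity-feasible assignment to {A, B} ships for at least 105.
Total demand is 17 and no other set of sites has combined capacity ≥ 17, so {A, B} is the only feasible choice of open sites. Minimum: 277.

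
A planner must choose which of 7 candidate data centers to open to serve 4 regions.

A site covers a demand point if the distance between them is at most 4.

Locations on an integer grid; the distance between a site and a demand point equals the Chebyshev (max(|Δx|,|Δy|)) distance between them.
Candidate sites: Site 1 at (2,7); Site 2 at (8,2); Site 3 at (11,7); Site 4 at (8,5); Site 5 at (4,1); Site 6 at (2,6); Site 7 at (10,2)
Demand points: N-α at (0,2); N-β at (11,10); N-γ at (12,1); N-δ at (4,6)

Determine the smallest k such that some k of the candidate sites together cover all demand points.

Coverage sets (demand points within 4 of each site):
  Site 1: {N-δ}
  Site 2: {N-γ, N-δ}
  Site 3: {N-β}
  Site 4: {N-γ, N-δ}
  Site 5: {N-α}
  Site 6: {N-α, N-δ}
  Site 7: {N-γ}
No 2 sites suffice: every size-2 union leaves at least one demand point uncovered.
But {Site 2, Site 3, Site 5} covers everything, so the minimum is 3.

3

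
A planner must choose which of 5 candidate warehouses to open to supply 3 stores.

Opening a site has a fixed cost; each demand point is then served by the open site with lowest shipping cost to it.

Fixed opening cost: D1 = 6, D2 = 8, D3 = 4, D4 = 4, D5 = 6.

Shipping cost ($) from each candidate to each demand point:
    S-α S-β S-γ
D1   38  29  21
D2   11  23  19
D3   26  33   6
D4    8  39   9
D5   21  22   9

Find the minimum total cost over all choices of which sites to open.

49

Open {D4, D5}: assign each demand point to its cheapest open site.
  S-α→D4 8, S-β→D5 22, S-γ→D4 9
  shipping cost 39, fixed 10 → total 49.
Compare {D3, D4, D5}: shipping cost 36 + fixed 14 = 50.
Compare {D2, D3}: shipping cost 40 + fixed 12 = 52.
Compare {D2, D4}: shipping cost 40 + fixed 12 = 52.
All other subsets cost ≥ 50. Minimum total cost: 49.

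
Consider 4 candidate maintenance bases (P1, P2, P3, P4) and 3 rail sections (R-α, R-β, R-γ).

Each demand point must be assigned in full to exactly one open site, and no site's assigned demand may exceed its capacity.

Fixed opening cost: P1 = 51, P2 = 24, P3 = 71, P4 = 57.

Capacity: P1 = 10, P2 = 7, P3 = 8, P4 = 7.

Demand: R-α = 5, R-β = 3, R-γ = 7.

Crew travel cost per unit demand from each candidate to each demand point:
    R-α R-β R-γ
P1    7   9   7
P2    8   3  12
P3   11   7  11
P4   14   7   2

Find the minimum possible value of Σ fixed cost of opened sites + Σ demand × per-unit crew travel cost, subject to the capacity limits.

Open {P1, P4}; cheapest assignment that respects the capacities:
  P1 (cap 10, load 8): R-α, R-β — cost 5×7 + 3×9 = 62
  P4 (cap 7, load 7): R-γ — cost 7×2 = 14
  Shipping 76, fixed 108 → total 184.
  Any other capacity-feasible assignment to {P1, P4} ships for at least 76.
Compare {P1, P2, P4}: its best feasible assignment gives total 190.
Compare {P1, P2}: its best feasible assignment gives total 191.
Every other set of open sites that can feasibly serve all demand totals ≥ 190 even under its best assignment. Minimum: 184.

184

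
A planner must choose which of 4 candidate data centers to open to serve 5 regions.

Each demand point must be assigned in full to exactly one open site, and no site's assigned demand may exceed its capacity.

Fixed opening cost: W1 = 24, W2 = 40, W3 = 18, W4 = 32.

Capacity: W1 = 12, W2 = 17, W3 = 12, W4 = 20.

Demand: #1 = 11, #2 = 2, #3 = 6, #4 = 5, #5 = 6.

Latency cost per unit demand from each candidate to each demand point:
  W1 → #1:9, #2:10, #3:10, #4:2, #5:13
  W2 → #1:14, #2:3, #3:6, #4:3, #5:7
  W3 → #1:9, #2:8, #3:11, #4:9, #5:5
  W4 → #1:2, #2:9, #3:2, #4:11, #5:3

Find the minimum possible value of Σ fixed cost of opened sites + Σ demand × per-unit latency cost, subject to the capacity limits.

Open {W1, W3, W4}; cheapest assignment that respects the capacities:
  W1 (cap 12, load 5): #4 — cost 5×2 = 10
  W3 (cap 12, load 8): #2, #5 — cost 2×8 + 6×5 = 46
  W4 (cap 20, load 17): #1, #3 — cost 11×2 + 6×2 = 34
  Shipping 90, fixed 74 → total 164.
  Any other capacity-feasible assignment to {W1, W3, W4} ships for at least 90.
Compare {W2, W4}: its best feasible assignment gives total 169.
Compare {W2, W3, W4}: its best feasible assignment gives total 175.
Every other set of open sites that can feasibly serve all demand totals ≥ 169 even under its best assignment. Minimum: 164.

164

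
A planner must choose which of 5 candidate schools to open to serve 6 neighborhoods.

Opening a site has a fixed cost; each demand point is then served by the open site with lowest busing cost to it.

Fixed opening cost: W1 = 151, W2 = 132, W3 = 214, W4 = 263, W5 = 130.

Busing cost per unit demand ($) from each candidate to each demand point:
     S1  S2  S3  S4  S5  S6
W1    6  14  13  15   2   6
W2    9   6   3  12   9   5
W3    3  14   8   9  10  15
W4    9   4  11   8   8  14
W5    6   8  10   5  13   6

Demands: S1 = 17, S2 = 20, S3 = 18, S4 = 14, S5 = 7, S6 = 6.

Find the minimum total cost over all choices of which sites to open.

701

Open {W2, W5}: assign each demand point to its cheapest open site.
  S1→W5 17×6=102, S2→W2 20×6=120, S3→W2 18×3=54, S4→W5 14×5=70, S5→W2 7×9=63, S6→W2 6×5=30
  busing cost 439, fixed 262 → total 701.
Compare {W2}: busing cost 588 + fixed 132 = 720.
Compare {W5}: busing cost 639 + fixed 130 = 769.
Compare {W1, W2}: busing cost 488 + fixed 283 = 771.
All other subsets cost ≥ 720. Minimum total cost: 701.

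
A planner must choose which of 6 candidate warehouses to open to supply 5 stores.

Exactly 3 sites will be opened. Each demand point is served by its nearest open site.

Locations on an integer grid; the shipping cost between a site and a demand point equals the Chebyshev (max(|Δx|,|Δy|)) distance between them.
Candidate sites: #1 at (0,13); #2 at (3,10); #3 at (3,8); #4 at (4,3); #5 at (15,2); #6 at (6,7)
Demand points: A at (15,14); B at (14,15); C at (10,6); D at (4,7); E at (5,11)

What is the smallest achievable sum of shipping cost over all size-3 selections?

24

Open {#2, #3, #6}.
  A→#6 9, B→#6 8, C→#6 4, D→#3 1, E→#2 2  ⇒ total 24.
Compare {#1, #2, #6}: total 25.
Compare {#1, #3, #6}: total 25.
No size-3 selection does better; minimum is 24.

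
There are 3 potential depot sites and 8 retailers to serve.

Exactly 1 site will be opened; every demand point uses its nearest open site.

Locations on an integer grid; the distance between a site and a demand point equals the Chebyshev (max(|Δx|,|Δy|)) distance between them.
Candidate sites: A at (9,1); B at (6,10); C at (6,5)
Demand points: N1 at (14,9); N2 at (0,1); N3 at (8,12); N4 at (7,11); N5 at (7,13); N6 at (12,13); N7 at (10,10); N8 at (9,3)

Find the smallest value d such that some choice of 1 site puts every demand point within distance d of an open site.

Open {C}.
  Farthest demand point is N1 at distance 8 (to C); all others are ≤ 8.
With {B} the worst case is 9.
With {A} the worst case is 12.
No size-1 selection achieves below 8.

8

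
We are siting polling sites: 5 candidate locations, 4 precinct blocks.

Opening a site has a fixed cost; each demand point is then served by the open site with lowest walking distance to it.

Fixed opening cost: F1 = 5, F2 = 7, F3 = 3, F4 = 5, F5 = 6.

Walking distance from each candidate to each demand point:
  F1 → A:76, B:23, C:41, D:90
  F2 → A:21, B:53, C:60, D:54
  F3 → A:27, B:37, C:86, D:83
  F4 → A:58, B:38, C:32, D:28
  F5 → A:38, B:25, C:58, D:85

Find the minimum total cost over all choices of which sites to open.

121

Open {F1, F2, F4}: assign each demand point to its cheapest open site.
  A→F2 21, B→F1 23, C→F4 32, D→F4 28
  walking distance 104, fixed 17 → total 121.
Compare {F1, F3, F4}: walking distance 110 + fixed 13 = 123.
Compare {F2, F4, F5}: walking distance 106 + fixed 18 = 124.
Compare {F1, F2, F3, F4}: walking distance 104 + fixed 20 = 124.
All other subsets cost ≥ 123. Minimum total cost: 121.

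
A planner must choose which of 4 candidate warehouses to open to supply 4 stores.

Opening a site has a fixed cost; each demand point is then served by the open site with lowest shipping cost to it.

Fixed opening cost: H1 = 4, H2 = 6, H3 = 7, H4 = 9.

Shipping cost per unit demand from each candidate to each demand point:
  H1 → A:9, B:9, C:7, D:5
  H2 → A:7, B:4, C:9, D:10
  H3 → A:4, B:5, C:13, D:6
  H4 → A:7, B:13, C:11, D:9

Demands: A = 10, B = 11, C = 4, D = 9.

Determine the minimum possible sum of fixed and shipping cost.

174

Open {H1, H2, H3}: assign each demand point to its cheapest open site.
  A→H3 10×4=40, B→H2 11×4=44, C→H1 4×7=28, D→H1 9×5=45
  shipping cost 157, fixed 17 → total 174.
Compare {H1, H3}: shipping cost 168 + fixed 11 = 179.
Compare {H1, H2, H3, H4}: shipping cost 157 + fixed 26 = 183.
Compare {H2, H3}: shipping cost 174 + fixed 13 = 187.
All other subsets cost ≥ 179. Minimum total cost: 174.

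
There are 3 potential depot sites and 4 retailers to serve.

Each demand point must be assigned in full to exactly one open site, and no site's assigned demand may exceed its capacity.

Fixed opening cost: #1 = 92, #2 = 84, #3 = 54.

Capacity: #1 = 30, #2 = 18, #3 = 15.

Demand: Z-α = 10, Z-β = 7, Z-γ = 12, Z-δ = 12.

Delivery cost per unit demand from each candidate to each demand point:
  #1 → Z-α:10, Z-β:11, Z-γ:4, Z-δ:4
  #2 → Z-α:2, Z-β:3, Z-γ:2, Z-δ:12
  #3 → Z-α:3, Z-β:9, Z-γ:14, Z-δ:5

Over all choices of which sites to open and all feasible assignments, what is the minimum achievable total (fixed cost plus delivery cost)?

313

Open {#1, #2}; cheapest assignment that respects the capacities:
  #1 (cap 30, load 24): Z-γ, Z-δ — cost 12×4 + 12×4 = 96
  #2 (cap 18, load 17): Z-α, Z-β — cost 10×2 + 7×3 = 41
  Shipping 137, fixed 176 → total 313.
  Any other capacity-feasible assignment to {#1, #2} ships for at least 137.
Compare {#1, #2, #3}: its best feasible assignment gives total 367.
Compare {#1, #3}: its best feasible assignment gives total 431.
Every other set of open sites that can feasibly serve all demand totals ≥ 367 even under its best assignment. Minimum: 313.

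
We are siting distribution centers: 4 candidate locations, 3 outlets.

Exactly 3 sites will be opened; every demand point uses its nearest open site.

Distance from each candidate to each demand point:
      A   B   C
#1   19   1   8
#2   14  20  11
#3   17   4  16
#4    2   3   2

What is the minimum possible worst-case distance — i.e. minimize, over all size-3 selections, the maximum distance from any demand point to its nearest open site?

2

Open {#1, #2, #4}.
  Farthest demand point is A at distance 2 (to #4); all others are ≤ 2.
With {#1, #3, #4} the worst case is 2.
With {#2, #3, #4} the worst case is 3.
No size-3 selection achieves below 2.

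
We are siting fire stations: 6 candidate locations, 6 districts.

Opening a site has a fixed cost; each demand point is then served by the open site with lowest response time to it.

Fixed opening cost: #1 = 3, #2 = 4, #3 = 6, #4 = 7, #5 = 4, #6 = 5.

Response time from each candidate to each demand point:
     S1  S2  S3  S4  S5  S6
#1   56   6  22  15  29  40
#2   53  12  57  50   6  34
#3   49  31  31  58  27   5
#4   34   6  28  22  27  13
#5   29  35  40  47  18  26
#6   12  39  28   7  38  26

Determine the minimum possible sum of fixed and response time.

Open {#1, #2, #3, #6}: assign each demand point to its cheapest open site.
  S1→#6 12, S2→#1 6, S3→#1 22, S4→#6 7, S5→#2 6, S6→#3 5
  response time 58, fixed 18 → total 76.
Compare {#1, #2, #3, #5, #6}: response time 58 + fixed 22 = 80.
Compare {#1, #2, #3, #4, #6}: response time 58 + fixed 25 = 83.
Compare {#2, #3, #6}: response time 70 + fixed 15 = 85.
All other subsets cost ≥ 80. Minimum total cost: 76.

76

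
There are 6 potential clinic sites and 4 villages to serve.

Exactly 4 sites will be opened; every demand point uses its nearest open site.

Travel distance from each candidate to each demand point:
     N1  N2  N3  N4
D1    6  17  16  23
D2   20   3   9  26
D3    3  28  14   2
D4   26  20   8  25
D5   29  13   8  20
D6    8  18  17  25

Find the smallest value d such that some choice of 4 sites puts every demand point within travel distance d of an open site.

8

Open {D1, D2, D3, D4}.
  Farthest demand point is N3 at travel distance 8 (to D4); all others are ≤ 8.
With {D1, D2, D3, D5} the worst case is 8.
With {D2, D3, D4, D5} the worst case is 8.
No size-4 selection achieves below 8.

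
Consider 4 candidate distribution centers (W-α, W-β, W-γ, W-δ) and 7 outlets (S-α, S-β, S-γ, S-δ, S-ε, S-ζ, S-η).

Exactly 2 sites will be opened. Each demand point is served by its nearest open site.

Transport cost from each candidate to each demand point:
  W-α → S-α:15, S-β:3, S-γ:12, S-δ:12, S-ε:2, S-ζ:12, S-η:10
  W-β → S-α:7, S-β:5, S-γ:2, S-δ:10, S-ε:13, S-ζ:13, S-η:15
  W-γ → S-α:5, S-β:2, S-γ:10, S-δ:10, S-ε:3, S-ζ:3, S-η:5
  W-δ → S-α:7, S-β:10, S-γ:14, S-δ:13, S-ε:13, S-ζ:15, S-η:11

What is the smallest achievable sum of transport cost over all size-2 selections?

Open {W-β, W-γ}.
  S-α→W-γ 5, S-β→W-γ 2, S-γ→W-β 2, S-δ→W-β 10, S-ε→W-γ 3, S-ζ→W-γ 3, S-η→W-γ 5  ⇒ total 30.
Compare {W-α, W-γ}: total 37.
Compare {W-γ, W-δ}: total 38.
No size-2 selection does better; minimum is 30.

30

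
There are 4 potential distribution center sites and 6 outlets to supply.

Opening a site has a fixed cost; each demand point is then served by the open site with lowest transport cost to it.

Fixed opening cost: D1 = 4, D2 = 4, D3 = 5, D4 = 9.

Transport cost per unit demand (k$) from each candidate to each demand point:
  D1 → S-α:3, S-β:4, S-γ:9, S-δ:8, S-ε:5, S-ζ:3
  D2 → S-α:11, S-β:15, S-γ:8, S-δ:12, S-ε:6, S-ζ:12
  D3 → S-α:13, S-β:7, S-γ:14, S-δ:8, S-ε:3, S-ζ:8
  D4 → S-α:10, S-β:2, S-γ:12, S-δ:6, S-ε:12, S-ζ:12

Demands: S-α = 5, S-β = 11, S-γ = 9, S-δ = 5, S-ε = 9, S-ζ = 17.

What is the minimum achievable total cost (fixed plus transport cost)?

239

Open {D1, D2, D3, D4}: assign each demand point to its cheapest open site.
  S-α→D1 5×3=15, S-β→D4 11×2=22, S-γ→D2 9×8=72, S-δ→D4 5×6=30, S-ε→D3 9×3=27, S-ζ→D1 17×3=51
  transport cost 217, fixed 22 → total 239.
Compare {D1, D3, D4}: transport cost 226 + fixed 18 = 244.
Compare {D1, D2, D4}: transport cost 235 + fixed 17 = 252.
Compare {D1, D4}: transport cost 244 + fixed 13 = 257.
All other subsets cost ≥ 244. Minimum total cost: 239.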